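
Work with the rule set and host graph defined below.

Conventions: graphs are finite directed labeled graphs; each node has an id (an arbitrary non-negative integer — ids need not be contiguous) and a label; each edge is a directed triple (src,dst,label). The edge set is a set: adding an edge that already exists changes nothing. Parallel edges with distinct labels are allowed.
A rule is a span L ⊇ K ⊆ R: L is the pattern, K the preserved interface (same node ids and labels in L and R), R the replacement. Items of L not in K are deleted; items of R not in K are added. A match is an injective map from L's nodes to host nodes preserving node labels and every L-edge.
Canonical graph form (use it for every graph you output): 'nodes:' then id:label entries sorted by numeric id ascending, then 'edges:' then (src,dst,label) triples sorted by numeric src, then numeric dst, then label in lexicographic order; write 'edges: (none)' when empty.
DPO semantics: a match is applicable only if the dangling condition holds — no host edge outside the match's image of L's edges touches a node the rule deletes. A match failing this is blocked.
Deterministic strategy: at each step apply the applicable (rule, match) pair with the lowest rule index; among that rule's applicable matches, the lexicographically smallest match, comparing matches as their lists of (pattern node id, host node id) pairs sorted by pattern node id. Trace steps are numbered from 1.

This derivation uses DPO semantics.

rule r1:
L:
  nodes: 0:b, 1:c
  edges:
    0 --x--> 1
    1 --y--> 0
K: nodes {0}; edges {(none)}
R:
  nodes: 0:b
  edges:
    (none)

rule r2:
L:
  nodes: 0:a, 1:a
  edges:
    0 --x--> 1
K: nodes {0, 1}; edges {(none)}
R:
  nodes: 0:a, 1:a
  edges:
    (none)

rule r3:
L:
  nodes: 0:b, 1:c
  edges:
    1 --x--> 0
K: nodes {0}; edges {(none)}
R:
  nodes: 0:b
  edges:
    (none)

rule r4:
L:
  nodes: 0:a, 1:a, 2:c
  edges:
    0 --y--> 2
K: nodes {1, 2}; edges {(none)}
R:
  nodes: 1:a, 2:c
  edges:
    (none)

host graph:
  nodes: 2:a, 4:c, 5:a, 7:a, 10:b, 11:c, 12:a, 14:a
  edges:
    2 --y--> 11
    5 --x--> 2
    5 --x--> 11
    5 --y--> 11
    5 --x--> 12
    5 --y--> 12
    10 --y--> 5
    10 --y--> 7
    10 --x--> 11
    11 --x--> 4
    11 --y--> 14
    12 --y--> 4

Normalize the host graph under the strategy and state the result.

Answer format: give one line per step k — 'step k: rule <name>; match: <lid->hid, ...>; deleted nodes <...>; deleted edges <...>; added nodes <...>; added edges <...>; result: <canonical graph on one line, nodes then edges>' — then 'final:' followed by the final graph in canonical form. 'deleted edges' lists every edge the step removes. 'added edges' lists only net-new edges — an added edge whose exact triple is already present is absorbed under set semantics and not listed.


step 1: rule r2; match: 0->5, 1->2; deleted nodes (none); deleted edges (5,2,x); added nodes (none); added edges (none); result: nodes: 2:a, 4:c, 5:a, 7:a, 10:b, 11:c, 12:a, 14:a edges: (2,11,y); (5,11,x); (5,11,y); (5,12,x); (5,12,y); (10,5,y); (10,7,y); (10,11,x); (11,4,x); (11,14,y); (12,4,y)
step 2: rule r2; match: 0->5, 1->12; deleted nodes (none); deleted edges (5,12,x); added nodes (none); added edges (none); result: nodes: 2:a, 4:c, 5:a, 7:a, 10:b, 11:c, 12:a, 14:a edges: (2,11,y); (5,11,x); (5,11,y); (5,12,y); (10,5,y); (10,7,y); (10,11,x); (11,4,x); (11,14,y); (12,4,y)
step 3: rule r4; match: 0->2, 1->5, 2->11; deleted nodes 2; deleted edges (2,11,y); added nodes (none); added edges (none); result: nodes: 4:c, 5:a, 7:a, 10:b, 11:c, 12:a, 14:a edges: (5,11,x); (5,11,y); (5,12,y); (10,5,y); (10,7,y); (10,11,x); (11,4,x); (11,14,y); (12,4,y)
final:
nodes: 4:c, 5:a, 7:a, 10:b, 11:c, 12:a, 14:a
edges: (5,11,x); (5,11,y); (5,12,y); (10,5,y); (10,7,y); (10,11,x); (11,4,x); (11,14,y); (12,4,y)


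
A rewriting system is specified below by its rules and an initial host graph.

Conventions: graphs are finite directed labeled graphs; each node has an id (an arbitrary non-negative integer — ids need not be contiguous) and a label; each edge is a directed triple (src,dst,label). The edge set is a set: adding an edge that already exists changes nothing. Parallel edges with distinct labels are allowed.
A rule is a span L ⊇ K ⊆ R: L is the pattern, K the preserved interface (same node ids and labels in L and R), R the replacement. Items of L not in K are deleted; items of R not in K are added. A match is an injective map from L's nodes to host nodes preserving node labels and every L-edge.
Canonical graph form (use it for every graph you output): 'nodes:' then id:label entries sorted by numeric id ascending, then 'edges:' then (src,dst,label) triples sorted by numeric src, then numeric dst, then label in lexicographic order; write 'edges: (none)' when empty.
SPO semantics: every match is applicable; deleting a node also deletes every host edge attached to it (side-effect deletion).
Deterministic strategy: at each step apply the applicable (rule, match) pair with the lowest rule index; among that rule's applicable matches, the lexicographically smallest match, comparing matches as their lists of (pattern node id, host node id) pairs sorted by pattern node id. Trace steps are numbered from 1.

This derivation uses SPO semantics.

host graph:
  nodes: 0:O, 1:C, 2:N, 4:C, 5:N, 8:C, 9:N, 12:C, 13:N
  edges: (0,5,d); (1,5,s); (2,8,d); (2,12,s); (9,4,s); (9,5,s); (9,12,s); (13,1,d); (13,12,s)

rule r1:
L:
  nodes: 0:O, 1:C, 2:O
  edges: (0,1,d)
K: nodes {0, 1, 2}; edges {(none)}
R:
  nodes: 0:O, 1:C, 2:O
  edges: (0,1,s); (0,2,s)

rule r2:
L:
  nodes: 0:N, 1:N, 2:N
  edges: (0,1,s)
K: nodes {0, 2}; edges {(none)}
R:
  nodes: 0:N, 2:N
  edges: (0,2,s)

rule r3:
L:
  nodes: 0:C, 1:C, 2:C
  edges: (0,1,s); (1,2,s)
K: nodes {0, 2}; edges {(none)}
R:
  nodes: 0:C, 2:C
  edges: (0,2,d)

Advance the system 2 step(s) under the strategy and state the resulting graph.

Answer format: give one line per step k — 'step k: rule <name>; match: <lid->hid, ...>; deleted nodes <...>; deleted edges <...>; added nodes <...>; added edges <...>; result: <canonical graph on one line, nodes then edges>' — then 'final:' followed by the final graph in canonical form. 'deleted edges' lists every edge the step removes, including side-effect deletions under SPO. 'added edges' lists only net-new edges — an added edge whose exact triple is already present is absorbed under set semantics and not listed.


step 1: rule r2; match: 0->9, 1->5, 2->2; deleted nodes 5; deleted edges (0,5,d); (1,5,s); (9,5,s); added nodes (none); added edges (9,2,s); result: nodes: 0:O, 1:C, 2:N, 4:C, 8:C, 9:N, 12:C, 13:N edges: (2,8,d); (2,12,s); (9,2,s); (9,4,s); (9,12,s); (13,1,d); (13,12,s)
step 2: rule r2; match: 0->9, 1->2, 2->13; deleted nodes 2; deleted edges (2,8,d); (2,12,s); (9,2,s); added nodes (none); added edges (9,13,s); result: nodes: 0:O, 1:C, 4:C, 8:C, 9:N, 12:C, 13:N edges: (9,4,s); (9,12,s); (9,13,s); (13,1,d); (13,12,s)
final:
nodes: 0:O, 1:C, 4:C, 8:C, 9:N, 12:C, 13:N
edges: (9,4,s); (9,12,s); (9,13,s); (13,1,d); (13,12,s)


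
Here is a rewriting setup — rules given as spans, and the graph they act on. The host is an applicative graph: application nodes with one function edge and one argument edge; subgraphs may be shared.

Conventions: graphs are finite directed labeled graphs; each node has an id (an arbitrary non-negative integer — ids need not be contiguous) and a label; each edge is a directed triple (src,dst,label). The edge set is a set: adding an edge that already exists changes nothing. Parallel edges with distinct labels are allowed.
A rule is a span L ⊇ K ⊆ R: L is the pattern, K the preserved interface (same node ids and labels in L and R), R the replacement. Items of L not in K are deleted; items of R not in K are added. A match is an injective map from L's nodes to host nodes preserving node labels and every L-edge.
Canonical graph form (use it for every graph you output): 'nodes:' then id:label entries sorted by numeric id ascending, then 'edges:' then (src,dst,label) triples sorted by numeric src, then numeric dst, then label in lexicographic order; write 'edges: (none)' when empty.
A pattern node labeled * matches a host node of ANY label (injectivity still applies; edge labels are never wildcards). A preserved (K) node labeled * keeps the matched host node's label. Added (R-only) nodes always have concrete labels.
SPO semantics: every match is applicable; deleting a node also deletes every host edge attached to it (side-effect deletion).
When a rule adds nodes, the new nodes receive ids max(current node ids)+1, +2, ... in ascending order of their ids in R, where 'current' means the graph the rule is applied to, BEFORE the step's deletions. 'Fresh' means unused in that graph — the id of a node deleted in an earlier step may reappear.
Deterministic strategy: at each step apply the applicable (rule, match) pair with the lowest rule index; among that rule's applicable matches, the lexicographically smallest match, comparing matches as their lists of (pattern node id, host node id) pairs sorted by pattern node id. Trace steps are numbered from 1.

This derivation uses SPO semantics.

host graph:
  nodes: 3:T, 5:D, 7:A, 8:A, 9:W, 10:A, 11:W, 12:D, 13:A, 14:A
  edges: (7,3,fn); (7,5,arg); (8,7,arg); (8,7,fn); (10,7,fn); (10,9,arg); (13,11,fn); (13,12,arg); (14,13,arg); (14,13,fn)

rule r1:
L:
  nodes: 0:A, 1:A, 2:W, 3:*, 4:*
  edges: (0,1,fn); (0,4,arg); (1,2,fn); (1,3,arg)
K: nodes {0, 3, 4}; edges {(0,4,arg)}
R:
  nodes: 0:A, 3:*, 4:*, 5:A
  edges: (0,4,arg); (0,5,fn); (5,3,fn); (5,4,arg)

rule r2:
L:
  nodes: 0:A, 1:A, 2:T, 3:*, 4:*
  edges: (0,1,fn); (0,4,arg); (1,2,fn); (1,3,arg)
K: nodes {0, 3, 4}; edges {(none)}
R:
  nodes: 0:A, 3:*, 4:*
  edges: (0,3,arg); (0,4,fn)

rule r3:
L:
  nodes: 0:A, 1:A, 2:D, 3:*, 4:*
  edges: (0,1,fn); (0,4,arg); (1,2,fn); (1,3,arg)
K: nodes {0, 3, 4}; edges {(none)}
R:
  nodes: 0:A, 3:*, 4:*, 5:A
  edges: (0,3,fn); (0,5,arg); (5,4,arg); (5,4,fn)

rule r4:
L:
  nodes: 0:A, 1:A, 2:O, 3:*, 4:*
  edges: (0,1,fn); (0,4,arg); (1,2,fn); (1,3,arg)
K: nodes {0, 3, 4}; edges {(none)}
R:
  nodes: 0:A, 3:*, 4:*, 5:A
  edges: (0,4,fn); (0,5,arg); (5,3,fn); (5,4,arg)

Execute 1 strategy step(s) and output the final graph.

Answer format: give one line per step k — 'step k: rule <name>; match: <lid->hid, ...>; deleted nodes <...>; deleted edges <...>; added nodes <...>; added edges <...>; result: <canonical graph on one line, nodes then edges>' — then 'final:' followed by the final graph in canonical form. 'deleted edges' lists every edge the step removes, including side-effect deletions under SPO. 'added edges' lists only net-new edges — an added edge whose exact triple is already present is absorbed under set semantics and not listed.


step 1: rule r2; match: 0->10, 1->7, 2->3, 3->5, 4->9; deleted nodes 3, 7; deleted edges (7,3,fn); (7,5,arg); (8,7,arg); (8,7,fn); (10,7,fn); (10,9,arg); added nodes (none); added edges (10,5,arg); (10,9,fn); result: nodes: 5:D, 8:A, 9:W, 10:A, 11:W, 12:D, 13:A, 14:A edges: (10,5,arg); (10,9,fn); (13,11,fn); (13,12,arg); (14,13,arg); (14,13,fn)
final:
nodes: 5:D, 8:A, 9:W, 10:A, 11:W, 12:D, 13:A, 14:A
edges: (10,5,arg); (10,9,fn); (13,11,fn); (13,12,arg); (14,13,arg); (14,13,fn)


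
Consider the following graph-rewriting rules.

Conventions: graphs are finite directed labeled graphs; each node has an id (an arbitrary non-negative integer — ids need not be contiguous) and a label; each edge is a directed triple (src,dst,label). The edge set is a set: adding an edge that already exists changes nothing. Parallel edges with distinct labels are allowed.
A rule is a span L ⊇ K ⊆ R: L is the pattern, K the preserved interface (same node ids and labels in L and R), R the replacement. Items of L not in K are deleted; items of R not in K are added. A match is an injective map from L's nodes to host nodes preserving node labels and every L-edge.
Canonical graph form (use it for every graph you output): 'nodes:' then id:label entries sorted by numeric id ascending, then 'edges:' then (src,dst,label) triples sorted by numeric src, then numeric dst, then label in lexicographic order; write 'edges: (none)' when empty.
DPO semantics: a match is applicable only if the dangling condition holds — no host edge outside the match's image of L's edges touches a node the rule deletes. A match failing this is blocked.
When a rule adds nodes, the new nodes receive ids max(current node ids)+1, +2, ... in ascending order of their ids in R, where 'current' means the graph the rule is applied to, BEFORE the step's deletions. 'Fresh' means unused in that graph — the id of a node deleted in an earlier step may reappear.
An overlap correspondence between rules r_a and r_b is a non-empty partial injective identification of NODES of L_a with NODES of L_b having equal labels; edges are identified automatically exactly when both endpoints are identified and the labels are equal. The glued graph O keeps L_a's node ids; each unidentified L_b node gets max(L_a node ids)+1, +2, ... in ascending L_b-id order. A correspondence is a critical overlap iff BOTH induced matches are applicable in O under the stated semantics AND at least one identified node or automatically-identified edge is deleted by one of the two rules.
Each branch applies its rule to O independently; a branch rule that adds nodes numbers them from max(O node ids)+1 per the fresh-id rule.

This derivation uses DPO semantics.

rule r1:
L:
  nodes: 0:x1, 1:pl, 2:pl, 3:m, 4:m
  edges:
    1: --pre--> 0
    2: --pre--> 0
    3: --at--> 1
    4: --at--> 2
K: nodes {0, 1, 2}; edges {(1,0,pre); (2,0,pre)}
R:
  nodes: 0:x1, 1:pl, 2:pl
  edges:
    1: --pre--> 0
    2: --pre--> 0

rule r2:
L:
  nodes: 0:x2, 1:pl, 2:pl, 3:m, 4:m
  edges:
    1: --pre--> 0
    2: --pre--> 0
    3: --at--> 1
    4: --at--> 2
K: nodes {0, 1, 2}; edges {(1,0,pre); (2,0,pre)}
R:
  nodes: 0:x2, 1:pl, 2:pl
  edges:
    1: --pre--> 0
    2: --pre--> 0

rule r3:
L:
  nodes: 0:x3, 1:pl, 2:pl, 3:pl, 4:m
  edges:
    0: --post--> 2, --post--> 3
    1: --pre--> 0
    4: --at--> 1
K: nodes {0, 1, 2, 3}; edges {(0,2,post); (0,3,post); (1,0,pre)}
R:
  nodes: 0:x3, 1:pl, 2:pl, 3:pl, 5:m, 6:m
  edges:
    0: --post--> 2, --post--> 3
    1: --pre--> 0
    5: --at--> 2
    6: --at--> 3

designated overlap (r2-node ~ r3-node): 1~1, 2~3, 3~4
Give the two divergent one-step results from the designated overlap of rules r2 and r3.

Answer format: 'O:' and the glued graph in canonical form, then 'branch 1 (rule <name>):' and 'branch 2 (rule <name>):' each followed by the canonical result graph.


O:
nodes: 0:x2, 1:pl, 2:pl, 3:m, 4:m, 5:x3, 6:pl
edges: (1,0,pre); (1,5,pre); (2,0,pre); (3,1,at); (4,2,at); (5,2,post); (5,6,post)
branch 1 (rule r2):
nodes: 0:x2, 1:pl, 2:pl, 5:x3, 6:pl
edges: (1,0,pre); (1,5,pre); (2,0,pre); (5,2,post); (5,6,post)
branch 2 (rule r3):
nodes: 0:x2, 1:pl, 2:pl, 4:m, 5:x3, 6:pl, 7:m, 8:m
edges: (1,0,pre); (1,5,pre); (2,0,pre); (4,2,at); (5,2,post); (5,6,post); (7,6,at); (8,2,at)


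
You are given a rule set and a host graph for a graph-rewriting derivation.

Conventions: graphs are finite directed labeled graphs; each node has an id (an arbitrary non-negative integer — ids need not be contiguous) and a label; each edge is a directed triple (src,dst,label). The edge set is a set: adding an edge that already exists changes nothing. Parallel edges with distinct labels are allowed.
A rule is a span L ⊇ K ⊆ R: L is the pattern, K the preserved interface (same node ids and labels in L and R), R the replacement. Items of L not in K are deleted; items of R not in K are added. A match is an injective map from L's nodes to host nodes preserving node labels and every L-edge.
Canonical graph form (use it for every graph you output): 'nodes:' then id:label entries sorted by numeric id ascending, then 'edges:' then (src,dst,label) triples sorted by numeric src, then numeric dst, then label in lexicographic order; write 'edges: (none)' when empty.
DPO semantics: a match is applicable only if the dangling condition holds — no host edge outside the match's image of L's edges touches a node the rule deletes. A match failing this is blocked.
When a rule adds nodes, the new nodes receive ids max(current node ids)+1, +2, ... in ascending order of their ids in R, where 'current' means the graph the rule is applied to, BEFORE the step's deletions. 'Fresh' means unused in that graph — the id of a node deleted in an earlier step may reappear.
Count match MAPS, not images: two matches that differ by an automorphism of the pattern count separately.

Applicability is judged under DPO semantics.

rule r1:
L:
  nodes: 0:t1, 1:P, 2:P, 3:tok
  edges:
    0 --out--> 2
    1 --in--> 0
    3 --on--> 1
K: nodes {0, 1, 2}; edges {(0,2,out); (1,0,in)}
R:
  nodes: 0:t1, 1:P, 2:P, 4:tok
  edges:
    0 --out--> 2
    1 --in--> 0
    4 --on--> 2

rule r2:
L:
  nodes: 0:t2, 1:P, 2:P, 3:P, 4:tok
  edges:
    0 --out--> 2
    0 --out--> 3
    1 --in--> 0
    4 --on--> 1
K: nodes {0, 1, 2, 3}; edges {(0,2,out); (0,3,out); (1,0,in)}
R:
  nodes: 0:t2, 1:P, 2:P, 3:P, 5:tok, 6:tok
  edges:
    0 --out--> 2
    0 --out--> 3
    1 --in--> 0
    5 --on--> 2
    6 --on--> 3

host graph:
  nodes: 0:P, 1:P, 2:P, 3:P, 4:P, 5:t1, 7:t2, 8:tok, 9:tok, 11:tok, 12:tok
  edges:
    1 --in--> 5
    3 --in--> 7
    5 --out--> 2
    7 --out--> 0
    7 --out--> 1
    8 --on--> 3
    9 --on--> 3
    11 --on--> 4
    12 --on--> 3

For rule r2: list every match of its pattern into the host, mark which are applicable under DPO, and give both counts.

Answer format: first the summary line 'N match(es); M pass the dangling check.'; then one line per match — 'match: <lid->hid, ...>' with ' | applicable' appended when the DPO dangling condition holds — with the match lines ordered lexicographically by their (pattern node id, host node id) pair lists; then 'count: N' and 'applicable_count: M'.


6 match(es); 6 pass the dangling check.
match: 0->7, 1->3, 2->0, 3->1, 4->8 | applicable
match: 0->7, 1->3, 2->0, 3->1, 4->9 | applicable
match: 0->7, 1->3, 2->0, 3->1, 4->12 | applicable
match: 0->7, 1->3, 2->1, 3->0, 4->8 | applicable
match: 0->7, 1->3, 2->1, 3->0, 4->9 | applicable
match: 0->7, 1->3, 2->1, 3->0, 4->12 | applicable
count: 6
applicable_count: 6


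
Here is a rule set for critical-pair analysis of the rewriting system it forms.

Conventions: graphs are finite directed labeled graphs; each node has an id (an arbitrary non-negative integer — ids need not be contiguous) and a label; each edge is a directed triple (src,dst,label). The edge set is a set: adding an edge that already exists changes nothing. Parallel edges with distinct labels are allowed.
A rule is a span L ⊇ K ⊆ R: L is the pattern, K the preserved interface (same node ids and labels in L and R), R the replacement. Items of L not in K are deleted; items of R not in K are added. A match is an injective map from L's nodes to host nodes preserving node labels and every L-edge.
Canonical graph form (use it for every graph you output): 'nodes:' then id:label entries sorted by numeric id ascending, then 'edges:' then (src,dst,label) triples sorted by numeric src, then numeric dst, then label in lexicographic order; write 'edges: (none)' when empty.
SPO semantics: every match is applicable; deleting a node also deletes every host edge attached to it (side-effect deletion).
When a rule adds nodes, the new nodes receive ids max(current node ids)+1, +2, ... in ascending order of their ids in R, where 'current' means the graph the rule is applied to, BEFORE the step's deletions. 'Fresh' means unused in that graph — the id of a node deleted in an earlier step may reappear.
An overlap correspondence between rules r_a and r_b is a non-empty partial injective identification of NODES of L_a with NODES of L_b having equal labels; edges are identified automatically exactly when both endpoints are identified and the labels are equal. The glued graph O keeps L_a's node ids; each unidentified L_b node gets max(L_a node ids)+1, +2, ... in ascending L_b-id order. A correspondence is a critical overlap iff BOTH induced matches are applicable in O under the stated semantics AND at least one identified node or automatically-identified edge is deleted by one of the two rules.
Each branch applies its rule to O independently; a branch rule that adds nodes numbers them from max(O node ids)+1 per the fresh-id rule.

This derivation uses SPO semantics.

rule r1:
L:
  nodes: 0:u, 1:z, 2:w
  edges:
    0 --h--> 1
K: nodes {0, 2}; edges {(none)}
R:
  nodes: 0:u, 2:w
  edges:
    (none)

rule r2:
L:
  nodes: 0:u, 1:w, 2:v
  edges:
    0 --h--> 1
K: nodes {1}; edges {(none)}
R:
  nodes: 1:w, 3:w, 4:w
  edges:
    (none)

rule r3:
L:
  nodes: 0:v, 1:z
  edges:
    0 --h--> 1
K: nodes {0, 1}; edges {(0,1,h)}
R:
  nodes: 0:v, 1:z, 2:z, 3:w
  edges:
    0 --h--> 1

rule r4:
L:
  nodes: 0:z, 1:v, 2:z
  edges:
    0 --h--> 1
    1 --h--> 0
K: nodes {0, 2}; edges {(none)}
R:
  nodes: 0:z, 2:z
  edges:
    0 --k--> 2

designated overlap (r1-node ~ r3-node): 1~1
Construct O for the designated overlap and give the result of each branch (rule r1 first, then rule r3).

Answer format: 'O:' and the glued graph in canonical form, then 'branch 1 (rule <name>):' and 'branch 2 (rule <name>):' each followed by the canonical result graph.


O:
nodes: 0:u, 1:z, 2:w, 3:v
edges: (0,1,h); (3,1,h)
branch 1 (rule r1):
nodes: 0:u, 2:w, 3:v
edges: (none)
branch 2 (rule r3):
nodes: 0:u, 1:z, 2:w, 3:v, 4:z, 5:w
edges: (0,1,h); (3,1,h)


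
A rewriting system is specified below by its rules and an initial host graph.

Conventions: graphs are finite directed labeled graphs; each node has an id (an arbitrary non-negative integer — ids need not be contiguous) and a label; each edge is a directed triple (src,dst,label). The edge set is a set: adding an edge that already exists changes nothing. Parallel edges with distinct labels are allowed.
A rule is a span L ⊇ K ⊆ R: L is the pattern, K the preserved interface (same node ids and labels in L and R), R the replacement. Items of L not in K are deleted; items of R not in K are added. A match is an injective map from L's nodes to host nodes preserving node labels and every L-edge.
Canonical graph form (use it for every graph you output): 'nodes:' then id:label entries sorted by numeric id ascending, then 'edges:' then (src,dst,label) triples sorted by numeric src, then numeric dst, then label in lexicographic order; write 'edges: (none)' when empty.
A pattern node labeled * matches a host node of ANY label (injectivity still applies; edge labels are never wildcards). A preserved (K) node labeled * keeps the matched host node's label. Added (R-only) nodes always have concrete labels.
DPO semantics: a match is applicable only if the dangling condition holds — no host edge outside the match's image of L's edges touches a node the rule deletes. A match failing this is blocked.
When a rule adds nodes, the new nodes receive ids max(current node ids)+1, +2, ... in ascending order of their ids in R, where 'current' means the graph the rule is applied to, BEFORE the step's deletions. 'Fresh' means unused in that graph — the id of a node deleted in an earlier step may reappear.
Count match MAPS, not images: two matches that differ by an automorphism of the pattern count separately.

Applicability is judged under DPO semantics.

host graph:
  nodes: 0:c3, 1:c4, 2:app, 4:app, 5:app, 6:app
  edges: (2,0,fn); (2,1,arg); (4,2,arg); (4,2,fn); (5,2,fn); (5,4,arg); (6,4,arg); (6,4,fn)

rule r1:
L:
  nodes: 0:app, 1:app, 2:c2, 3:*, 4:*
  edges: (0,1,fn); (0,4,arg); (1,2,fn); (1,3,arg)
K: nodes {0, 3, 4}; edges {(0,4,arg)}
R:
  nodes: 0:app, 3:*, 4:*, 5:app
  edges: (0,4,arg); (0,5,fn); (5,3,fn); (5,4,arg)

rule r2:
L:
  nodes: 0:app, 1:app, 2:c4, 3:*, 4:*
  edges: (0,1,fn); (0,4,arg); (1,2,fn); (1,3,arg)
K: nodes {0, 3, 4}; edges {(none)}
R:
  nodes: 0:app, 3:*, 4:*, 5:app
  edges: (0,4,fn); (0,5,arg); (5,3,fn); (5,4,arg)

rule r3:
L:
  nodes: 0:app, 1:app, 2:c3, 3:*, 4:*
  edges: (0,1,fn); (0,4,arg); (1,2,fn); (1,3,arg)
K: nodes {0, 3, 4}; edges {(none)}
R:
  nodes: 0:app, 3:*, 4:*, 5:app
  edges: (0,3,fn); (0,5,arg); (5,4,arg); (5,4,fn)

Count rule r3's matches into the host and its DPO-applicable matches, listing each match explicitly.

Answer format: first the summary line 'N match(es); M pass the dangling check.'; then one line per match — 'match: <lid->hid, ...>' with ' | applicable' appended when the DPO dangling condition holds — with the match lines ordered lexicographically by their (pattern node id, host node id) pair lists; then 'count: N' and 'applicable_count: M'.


1 match(es); 0 pass the dangling check.
match: 0->5, 1->2, 2->0, 3->1, 4->4
count: 1
applicable_count: 0


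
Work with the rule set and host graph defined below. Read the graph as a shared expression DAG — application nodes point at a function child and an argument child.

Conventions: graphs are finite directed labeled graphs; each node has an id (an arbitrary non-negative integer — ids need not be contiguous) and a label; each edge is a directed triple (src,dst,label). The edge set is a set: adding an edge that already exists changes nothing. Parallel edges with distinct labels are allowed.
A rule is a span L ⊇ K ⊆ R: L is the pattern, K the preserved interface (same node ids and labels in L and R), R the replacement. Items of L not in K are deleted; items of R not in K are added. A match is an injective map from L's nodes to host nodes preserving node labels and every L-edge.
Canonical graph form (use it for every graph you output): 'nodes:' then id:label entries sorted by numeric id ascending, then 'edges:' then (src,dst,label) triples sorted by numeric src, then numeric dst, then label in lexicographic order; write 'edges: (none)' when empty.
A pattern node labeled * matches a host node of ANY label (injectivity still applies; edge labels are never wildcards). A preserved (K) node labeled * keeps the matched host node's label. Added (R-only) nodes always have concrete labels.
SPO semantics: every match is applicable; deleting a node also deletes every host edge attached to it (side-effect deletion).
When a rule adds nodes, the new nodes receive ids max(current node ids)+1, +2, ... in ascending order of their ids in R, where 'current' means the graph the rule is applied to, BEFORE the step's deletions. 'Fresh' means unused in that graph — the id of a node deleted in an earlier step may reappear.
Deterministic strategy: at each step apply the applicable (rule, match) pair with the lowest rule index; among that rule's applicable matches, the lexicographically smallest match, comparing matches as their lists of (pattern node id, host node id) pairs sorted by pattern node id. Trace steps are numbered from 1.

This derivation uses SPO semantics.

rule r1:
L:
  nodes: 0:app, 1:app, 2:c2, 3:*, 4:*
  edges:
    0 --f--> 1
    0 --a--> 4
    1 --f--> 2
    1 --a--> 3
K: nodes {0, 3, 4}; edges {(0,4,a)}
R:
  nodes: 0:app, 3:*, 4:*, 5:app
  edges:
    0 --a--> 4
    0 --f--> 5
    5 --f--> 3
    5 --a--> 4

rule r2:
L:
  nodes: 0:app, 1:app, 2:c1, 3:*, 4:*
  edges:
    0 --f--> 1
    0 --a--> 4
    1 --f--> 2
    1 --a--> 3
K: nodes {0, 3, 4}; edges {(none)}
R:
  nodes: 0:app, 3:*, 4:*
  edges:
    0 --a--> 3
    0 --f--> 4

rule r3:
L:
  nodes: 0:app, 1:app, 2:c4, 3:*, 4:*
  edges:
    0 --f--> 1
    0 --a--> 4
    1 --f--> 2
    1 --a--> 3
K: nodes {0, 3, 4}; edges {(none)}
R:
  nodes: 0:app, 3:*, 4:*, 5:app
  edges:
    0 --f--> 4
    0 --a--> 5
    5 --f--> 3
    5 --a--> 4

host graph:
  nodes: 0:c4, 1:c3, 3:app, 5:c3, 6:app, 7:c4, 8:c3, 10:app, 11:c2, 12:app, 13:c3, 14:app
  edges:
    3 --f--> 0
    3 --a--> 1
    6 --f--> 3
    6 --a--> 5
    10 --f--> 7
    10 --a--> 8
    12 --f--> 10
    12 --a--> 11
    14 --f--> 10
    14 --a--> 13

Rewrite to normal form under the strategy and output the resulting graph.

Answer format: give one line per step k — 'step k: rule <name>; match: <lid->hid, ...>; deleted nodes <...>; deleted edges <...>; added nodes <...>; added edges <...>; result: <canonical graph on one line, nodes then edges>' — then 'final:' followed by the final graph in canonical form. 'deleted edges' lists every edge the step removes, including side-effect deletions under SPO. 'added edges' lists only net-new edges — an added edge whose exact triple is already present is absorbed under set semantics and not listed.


step 1: rule r3; match: 0->6, 1->3, 2->0, 3->1, 4->5; deleted nodes 0, 3; deleted edges (3,0,f); (3,1,a); (6,3,f); (6,5,a); added nodes 15; added edges (6,5,f); (6,15,a); (15,1,f); (15,5,a); result: nodes: 1:c3, 5:c3, 6:app, 7:c4, 8:c3, 10:app, 11:c2, 12:app, 13:c3, 14:app, 15:app edges: (6,5,f); (6,15,a); (10,7,f); (10,8,a); (12,10,f); (12,11,a); (14,10,f); (14,13,a); (15,1,f); (15,5,a)
step 2: rule r3; match: 0->12, 1->10, 2->7, 3->8, 4->11; deleted nodes 7, 10; deleted edges (10,7,f); (10,8,a); (12,10,f); (12,11,a); (14,10,f); added nodes 16; added edges (12,11,f); (12,16,a); (16,8,f); (16,11,a); result: nodes: 1:c3, 5:c3, 6:app, 8:c3, 11:c2, 12:app, 13:c3, 14:app, 15:app, 16:app edges: (6,5,f); (6,15,a); (12,11,f); (12,16,a); (14,13,a); (15,1,f); (15,5,a); (16,8,f); (16,11,a)
final:
nodes: 1:c3, 5:c3, 6:app, 8:c3, 11:c2, 12:app, 13:c3, 14:app, 15:app, 16:app
edges: (6,5,f); (6,15,a); (12,11,f); (12,16,a); (14,13,a); (15,1,f); (15,5,a); (16,8,f); (16,11,a)


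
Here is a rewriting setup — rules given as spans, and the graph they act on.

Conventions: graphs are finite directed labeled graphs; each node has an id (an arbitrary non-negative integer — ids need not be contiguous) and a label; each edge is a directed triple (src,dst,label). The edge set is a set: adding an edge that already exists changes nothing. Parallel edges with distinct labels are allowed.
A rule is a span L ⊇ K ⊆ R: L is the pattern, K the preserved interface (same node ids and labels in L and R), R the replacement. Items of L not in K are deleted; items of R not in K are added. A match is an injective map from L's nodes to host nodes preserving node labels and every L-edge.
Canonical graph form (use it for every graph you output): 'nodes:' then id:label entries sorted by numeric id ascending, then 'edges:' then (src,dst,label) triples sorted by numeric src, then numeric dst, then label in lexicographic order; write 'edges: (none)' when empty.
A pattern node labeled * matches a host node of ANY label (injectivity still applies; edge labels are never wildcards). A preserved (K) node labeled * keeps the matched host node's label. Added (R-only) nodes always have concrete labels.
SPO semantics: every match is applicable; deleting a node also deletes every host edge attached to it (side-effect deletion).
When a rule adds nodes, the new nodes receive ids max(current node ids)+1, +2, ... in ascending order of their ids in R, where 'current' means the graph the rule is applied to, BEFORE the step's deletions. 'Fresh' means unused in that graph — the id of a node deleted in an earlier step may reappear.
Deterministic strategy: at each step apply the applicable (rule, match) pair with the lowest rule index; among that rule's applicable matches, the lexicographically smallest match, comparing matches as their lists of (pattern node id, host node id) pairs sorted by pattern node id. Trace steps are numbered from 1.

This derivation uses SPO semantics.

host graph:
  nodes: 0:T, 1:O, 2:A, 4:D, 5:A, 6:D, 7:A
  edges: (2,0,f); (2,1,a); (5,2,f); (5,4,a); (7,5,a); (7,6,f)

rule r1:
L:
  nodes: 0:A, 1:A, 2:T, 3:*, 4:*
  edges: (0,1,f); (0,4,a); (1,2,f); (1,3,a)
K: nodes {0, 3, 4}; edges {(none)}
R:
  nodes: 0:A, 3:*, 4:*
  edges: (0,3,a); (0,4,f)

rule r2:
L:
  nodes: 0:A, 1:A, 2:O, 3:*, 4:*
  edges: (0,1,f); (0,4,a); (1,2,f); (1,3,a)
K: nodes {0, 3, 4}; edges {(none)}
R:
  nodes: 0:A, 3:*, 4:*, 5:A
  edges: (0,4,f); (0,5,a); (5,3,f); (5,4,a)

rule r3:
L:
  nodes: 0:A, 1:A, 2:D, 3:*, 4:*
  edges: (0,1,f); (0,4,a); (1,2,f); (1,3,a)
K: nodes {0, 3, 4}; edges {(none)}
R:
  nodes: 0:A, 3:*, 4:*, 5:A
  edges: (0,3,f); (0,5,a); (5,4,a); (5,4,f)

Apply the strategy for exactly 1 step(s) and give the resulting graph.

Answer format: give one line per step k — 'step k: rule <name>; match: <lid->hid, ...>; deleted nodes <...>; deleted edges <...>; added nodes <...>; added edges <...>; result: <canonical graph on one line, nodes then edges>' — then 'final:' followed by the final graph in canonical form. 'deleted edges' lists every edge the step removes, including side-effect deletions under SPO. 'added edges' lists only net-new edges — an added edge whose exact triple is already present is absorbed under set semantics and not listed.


step 1: rule r1; match: 0->5, 1->2, 2->0, 3->1, 4->4; deleted nodes 0, 2; deleted edges (2,0,f); (2,1,a); (5,2,f); (5,4,a); added nodes (none); added edges (5,1,a); (5,4,f); result: nodes: 1:O, 4:D, 5:A, 6:D, 7:A edges: (5,1,a); (5,4,f); (7,5,a); (7,6,f)
final:
nodes: 1:O, 4:D, 5:A, 6:D, 7:A
edges: (5,1,a); (5,4,f); (7,5,a); (7,6,f)


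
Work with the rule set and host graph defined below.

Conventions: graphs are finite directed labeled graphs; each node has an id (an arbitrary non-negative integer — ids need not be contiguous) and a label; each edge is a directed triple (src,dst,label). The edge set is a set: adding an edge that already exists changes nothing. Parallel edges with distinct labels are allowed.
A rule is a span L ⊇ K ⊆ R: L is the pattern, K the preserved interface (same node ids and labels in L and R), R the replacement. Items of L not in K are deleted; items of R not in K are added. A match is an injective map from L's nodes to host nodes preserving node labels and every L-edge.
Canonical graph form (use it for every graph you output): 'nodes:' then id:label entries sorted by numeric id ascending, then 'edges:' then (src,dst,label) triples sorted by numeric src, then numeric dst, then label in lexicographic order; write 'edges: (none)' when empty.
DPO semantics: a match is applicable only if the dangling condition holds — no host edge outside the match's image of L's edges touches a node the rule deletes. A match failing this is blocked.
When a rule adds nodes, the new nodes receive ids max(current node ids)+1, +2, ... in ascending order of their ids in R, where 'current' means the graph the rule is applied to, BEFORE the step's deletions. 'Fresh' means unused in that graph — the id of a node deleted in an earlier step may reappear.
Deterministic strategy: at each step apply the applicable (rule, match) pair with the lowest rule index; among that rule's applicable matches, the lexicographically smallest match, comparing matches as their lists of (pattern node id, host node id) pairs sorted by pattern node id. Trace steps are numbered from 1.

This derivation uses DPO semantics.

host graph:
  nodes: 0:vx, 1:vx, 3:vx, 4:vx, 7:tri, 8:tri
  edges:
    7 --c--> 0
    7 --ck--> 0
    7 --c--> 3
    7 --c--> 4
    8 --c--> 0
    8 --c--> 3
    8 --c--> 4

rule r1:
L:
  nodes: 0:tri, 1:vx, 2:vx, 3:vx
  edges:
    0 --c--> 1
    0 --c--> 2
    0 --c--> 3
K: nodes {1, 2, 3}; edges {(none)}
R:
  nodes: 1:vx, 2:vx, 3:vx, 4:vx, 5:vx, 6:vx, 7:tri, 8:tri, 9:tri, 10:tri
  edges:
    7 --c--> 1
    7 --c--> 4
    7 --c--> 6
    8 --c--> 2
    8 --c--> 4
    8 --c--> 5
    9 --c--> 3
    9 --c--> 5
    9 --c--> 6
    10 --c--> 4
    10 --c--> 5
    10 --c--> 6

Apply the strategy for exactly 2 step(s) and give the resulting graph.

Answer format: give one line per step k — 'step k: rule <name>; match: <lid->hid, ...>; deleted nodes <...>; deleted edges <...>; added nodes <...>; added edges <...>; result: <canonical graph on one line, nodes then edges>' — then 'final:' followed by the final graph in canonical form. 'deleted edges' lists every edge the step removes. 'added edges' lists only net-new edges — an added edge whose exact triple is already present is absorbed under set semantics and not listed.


step 1: rule r1; match: 0->8, 1->0, 2->3, 3->4; deleted nodes 8; deleted edges (8,0,c); (8,3,c); (8,4,c); added nodes 9, 10, 11, 12, 13, 14, 15; added edges (12,0,c); (12,9,c); (12,11,c); (13,3,c); (13,9,c); (13,10,c); (14,4,c); (14,10,c); (14,11,c); (15,9,c); (15,10,c); (15,11,c); result: nodes: 0:vx, 1:vx, 3:vx, 4:vx, 7:tri, 9:vx, 10:vx, 11:vx, 12:tri, 13:tri, 14:tri, 15:tri edges: (7,0,c); (7,0,ck); (7,3,c); (7,4,c); (12,0,c); (12,9,c); (12,11,c); (13,3,c); (13,9,c); (13,10,c); (14,4,c); (14,10,c); (14,11,c); (15,9,c); (15,10,c); (15,11,c)
step 2: rule r1; match: 0->12, 1->0, 2->9, 3->11; deleted nodes 12; deleted edges (12,0,c); (12,9,c); (12,11,c); added nodes 16, 17, 18, 19, 20, 21, 22; added edges (19,0,c); (19,16,c); (19,18,c); (20,9,c); (20,16,c); (20,17,c); (21,11,c); (21,17,c); (21,18,c); (22,16,c); (22,17,c); (22,18,c); result: nodes: 0:vx, 1:vx, 3:vx, 4:vx, 7:tri, 9:vx, 10:vx, 11:vx, 13:tri, 14:tri, 15:tri, 16:vx, 17:vx, 18:vx, 19:tri, 20:tri, 21:tri, 22:tri edges: (7,0,c); (7,0,ck); (7,3,c); (7,4,c); (13,3,c); (13,9,c); (13,10,c); (14,4,c); (14,10,c); (14,11,c); (15,9,c); (15,10,c); (15,11,c); (19,0,c); (19,16,c); (19,18,c); (20,9,c); (20,16,c); (20,17,c); (21,11,c); (21,17,c); (21,18,c); (22,16,c); (22,17,c); (22,18,c)
final:
nodes: 0:vx, 1:vx, 3:vx, 4:vx, 7:tri, 9:vx, 10:vx, 11:vx, 13:tri, 14:tri, 15:tri, 16:vx, 17:vx, 18:vx, 19:tri, 20:tri, 21:tri, 22:tri
edges: (7,0,c); (7,0,ck); (7,3,c); (7,4,c); (13,3,c); (13,9,c); (13,10,c); (14,4,c); (14,10,c); (14,11,c); (15,9,c); (15,10,c); (15,11,c); (19,0,c); (19,16,c); (19,18,c); (20,9,c); (20,16,c); (20,17,c); (21,11,c); (21,17,c); (21,18,c); (22,16,c); (22,17,c); (22,18,c)


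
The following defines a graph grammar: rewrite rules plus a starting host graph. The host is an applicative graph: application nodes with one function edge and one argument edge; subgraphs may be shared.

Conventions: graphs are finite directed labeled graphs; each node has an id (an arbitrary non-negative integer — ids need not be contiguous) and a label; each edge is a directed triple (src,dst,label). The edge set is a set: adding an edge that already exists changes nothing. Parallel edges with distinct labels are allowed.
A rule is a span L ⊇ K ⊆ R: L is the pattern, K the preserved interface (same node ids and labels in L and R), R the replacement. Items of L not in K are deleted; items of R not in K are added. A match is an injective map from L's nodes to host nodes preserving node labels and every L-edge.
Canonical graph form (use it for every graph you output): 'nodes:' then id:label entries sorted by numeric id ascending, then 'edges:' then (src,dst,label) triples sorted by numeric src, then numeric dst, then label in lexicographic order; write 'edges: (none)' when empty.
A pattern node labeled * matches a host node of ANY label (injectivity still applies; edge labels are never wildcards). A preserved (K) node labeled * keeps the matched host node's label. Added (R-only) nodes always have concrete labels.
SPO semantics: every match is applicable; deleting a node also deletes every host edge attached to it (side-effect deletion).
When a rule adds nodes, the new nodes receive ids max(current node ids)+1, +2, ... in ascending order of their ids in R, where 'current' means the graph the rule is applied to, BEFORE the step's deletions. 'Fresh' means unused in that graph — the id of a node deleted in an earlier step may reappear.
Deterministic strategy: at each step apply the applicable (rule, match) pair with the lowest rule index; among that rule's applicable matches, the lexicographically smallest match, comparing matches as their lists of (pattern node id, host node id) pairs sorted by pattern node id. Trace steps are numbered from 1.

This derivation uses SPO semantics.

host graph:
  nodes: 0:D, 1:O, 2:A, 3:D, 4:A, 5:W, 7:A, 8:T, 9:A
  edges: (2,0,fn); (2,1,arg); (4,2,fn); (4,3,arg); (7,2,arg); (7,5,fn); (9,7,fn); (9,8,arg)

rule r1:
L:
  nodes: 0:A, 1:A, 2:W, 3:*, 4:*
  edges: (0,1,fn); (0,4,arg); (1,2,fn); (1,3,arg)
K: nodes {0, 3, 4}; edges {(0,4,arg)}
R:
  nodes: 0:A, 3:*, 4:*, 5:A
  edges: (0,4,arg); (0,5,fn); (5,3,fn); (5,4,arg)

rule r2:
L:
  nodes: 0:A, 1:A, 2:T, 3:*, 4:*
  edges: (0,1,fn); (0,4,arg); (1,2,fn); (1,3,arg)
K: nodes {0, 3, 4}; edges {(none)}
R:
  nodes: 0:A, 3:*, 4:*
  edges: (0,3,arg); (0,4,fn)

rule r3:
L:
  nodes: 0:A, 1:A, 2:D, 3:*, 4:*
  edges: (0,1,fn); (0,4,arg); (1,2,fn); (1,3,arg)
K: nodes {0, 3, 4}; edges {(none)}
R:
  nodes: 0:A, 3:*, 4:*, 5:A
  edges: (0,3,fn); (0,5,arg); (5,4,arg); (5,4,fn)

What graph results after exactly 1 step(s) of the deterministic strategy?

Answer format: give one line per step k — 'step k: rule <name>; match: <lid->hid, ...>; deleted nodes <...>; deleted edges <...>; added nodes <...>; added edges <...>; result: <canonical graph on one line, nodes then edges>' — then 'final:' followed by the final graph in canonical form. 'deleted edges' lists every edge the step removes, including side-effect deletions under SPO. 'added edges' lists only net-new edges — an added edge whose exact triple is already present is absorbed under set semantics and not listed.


step 1: rule r1; match: 0->9, 1->7, 2->5, 3->2, 4->8; deleted nodes 5, 7; deleted edges (7,2,arg); (7,5,fn); (9,7,fn); added nodes 10; added edges (9,10,fn); (10,2,fn); (10,8,arg); result: nodes: 0:D, 1:O, 2:A, 3:D, 4:A, 8:T, 9:A, 10:A edges: (2,0,fn); (2,1,arg); (4,2,fn); (4,3,arg); (9,8,arg); (9,10,fn); (10,2,fn); (10,8,arg)
final:
nodes: 0:D, 1:O, 2:A, 3:D, 4:A, 8:T, 9:A, 10:A
edges: (2,0,fn); (2,1,arg); (4,2,fn); (4,3,arg); (9,8,arg); (9,10,fn); (10,2,fn); (10,8,arg)
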